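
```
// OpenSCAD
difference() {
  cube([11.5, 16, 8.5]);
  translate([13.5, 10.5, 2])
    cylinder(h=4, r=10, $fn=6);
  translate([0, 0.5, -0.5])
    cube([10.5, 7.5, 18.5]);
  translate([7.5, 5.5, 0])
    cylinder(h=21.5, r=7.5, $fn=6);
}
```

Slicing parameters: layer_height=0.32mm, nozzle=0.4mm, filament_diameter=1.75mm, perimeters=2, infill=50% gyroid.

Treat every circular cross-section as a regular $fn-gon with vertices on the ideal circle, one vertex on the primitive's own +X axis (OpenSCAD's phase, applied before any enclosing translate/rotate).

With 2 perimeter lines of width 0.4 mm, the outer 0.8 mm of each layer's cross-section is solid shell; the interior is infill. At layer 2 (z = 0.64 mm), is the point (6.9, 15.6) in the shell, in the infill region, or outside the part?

shell

At z = 0.64 mm: the 11.5×16 cube contributes its full rectangle; the cylinder at (13.5, 10.5) is absent (z outside [2, 6]); the cube at (0, 0.5) (footprint 10.5×7.5) is included at this height; the r=7.5 cylinder at (7.5, 5.5) gives a regular 6-gon of circumradius 7.5 (constant along its height); Subtracting the remaining from the first: starting from the 11.5×16 cube, the 10.5×7.5 cube at (0, 0.5) lies inside it touching the edge (removes its full 78.75 mm²); the r=7.5 cylinder at (7.5, 5.5) partially overlaps it — only the 47.25 mm² overlap (of its 146.14 mm²) is removed, clipping the outline — 2 connected regions. Overall, the cross-section has 2 separate islands. The nearest boundary edge runs (0.00, 16.00)→(11.50, 16.00); distance from the point to it = 0.40 mm. (Shell/infill is judged within the island containing the point — the largest one.) The point is inside the cross-section, 0.40 mm from the nearest boundary — within the 0.8 mm shell band (2 × 0.4).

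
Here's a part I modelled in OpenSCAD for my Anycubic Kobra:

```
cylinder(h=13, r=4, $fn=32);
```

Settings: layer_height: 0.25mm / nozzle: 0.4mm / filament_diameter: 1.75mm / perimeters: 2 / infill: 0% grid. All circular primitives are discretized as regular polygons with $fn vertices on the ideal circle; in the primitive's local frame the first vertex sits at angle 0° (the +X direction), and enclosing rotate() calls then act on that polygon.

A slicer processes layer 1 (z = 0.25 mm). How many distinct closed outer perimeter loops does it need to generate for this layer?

1

At z = 0.25 mm: the r=4 cylinder contributes a regular 32-gon of circumradius 4. The result has 1 disconnected region.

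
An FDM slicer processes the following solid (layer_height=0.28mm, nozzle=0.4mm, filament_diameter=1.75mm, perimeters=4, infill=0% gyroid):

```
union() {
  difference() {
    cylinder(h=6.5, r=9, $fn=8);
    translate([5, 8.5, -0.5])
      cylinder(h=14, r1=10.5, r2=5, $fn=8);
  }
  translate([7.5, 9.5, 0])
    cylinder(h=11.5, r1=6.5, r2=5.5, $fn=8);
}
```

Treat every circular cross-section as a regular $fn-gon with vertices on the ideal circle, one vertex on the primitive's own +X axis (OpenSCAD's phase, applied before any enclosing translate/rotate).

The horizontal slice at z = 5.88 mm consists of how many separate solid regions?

2

At z = 5.88 mm: the r=9 cylinder contributes a regular 8-gon of circumradius 9; the cone at (5, 8.5) contributes a regular 8-gon of circumradius 7.994 (interpolated between r1=10.5 and r2=5 at t=0.456); Taking the first minus the rest: starting from the r=9 cylinder, the cone at (5, 8.5) partially overlaps it — only the 55.18 mm² overlap (of its 180.73 mm²) is removed, clipping the outline — 1 connected region; the cone at (7.5, 9.5): at t=0.511 of its height the radius interpolates to r₁+(r₂−r₁)t = 5.989, giving a regular 8-gon of that circumradius; Merging all regions: the 2 present regions are separate (no shared area or edge), so areas and boundary lengths simply add and each stays a separate island — 2 connected regions. The result has 2 disconnected regions.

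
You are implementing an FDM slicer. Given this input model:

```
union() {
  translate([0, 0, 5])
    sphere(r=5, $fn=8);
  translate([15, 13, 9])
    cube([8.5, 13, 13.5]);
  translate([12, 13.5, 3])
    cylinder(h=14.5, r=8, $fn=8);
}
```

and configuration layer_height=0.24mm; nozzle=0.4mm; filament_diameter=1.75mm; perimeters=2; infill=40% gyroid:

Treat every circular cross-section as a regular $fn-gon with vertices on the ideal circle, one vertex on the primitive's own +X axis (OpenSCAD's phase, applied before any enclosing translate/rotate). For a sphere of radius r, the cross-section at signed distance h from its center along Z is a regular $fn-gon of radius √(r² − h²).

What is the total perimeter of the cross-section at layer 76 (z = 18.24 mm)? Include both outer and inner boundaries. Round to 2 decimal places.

43.00 mm

At z = 18.24 mm: the sphere is absent (|z−center|=13.240 > r=5); the cube at (15, 13) is present — its section is the full 8.5×13 rectangle (perimeter 43.00 mm); the cylinder at (12, 13.5) is not intersected at this z (z outside [3, 17.5]); Merging all regions: only the 8.5×13 cube at (15, 13) is present, so the union is just that shape — boundary = 43.00 mm. Overall, the cross-section is a single solid region. Total boundary length (outer) = 43.00 mm.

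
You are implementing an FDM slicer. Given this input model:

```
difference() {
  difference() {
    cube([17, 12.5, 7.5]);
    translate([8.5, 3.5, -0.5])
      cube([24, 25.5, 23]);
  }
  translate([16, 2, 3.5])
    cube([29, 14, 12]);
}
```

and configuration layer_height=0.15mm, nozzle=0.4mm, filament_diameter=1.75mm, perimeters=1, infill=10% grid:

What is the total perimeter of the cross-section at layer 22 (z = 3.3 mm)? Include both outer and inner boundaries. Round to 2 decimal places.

59.00 mm

At z = 3.3 mm: the 17×12.5 cube contributes its full rectangle (perimeter 59.00 mm); the cube at (8.5, 3.5) (footprint 24×25.5) is included at this height (perimeter 99.00 mm); Taking the first minus the rest: starting from the 17×12.5 cube, the 24×25.5 cube at (8.5, 3.5) partially overlaps it — only the 76.50 mm² overlap (of its 612.00 mm²) is removed, clipping the outline — boundary = 59.00 mm; the cube at (16, 2) does not reach this height (z outside [3.5, 15.5]); Subtracting the remaining from the first: none of the subtracted shapes is present at this height, so the result so far is unchanged — boundary = 59.00 mm. Overall, the cross-section is a single solid region. Total boundary length (outer) = 59.00 mm.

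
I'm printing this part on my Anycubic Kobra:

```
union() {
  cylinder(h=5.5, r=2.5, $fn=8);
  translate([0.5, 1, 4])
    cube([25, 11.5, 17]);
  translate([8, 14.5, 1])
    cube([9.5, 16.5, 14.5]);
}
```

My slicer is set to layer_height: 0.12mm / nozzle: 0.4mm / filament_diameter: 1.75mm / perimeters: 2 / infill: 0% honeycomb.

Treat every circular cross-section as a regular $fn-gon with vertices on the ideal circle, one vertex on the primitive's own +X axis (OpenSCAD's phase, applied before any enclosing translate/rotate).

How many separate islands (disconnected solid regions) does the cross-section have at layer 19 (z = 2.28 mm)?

2

At z = 2.28 mm: the cylinder: section is a regular 8-gon, circumradius r=2.5; the cube at (0.5, 1) is absent (z outside [4, 21]); the cube at (8, 14.5) is present — its section is the full 9.5×16.5 rectangle; Merging all regions: the 2 present regions are separate (no shared area or edge), so areas and boundary lengths simply add and each stays a separate island — 2 connected regions. Overall, the cross-section has 2 separate islands. Island count = 2.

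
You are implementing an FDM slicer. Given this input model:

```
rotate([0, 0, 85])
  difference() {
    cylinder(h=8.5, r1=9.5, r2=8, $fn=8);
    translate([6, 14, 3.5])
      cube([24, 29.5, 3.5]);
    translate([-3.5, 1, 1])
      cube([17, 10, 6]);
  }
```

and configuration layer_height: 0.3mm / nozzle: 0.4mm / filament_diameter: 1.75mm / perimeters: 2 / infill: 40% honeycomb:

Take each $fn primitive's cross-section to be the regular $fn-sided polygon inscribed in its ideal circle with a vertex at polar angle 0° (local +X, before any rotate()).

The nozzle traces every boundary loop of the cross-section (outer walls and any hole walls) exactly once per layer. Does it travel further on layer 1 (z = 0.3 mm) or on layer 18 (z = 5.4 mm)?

Layer 1 (z = 0.3): the cone contributes a regular 8-gon of circumradius 9.447 (interpolated between r1=9.5 and r2=8 at t=0.035) (perimeter = 2·8·9.447·sin(180°/8) = 57.84 mm); the cube at (6, 14) is absent (z outside [3.5, 7]); the cube at (-3.5, 1) does not reach this height (z outside [1, 7]); Taking the first minus the rest: none of the subtracted shapes is present at this height, so the cone is unchanged — boundary = 57.84 mm; (whole slice rotated 85° about Z — lengths, areas and connectivity unchanged). So its perimeter = 57.84 mm. Layer 18 (z = 5.4): the cone (r1=9.5→r2=8) has section circumradius 8.547 here — a regular 8-gon (perimeter = 2·8·8.547·sin(180°/8) = 52.33 mm); the cube at (6, 14) is present — its section is the full 24×29.5 rectangle (perimeter 107.00 mm); the cube at (-3.5, 1) (footprint 17×10) is included at this height (perimeter 54.00 mm); After the difference (first − rest): starting from the cone, the 24×29.5 cube at (6, 14) misses the remaining region (no effect); the 17×10 cube at (-3.5, 1) partially overlaps it — only the 67.19 mm² overlap (of its 170.00 mm²) is removed, clipping the outline — boundary = 54.27 mm; (whole slice rotated 85° about Z — lengths, areas and connectivity unchanged). So its perimeter = 54.27 mm. Layer 1 is larger (57.84 vs 54.27 mm).

layer 1 (z = 0.3 mm)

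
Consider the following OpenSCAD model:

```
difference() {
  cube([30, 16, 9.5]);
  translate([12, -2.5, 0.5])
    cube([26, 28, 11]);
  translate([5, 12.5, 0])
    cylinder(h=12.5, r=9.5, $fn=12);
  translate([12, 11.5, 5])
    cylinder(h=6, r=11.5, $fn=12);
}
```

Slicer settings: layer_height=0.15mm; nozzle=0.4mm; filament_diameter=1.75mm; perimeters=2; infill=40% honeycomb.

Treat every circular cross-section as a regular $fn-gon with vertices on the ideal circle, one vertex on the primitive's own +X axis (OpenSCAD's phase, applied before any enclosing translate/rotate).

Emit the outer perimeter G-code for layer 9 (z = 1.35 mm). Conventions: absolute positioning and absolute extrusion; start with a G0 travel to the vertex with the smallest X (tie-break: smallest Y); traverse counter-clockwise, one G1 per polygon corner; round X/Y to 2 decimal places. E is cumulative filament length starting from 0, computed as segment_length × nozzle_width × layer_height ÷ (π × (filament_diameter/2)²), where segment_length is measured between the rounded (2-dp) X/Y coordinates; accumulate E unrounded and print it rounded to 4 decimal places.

G0 X0.00 Y0.00 Z1.35
G1 X12.00 Y0.00 E0.2993
G1 X12.00 Y6.52 E0.4620
G1 X9.75 Y4.27 E0.5414
G1 X5.00 Y3.00 E0.6640
G1 X0.25 Y4.27 E0.7867
G1 X0.00 Y4.52 E0.7955
G1 X0.00 Y0.00 E0.9082

At z = 1.35 mm: the cube (footprint 30×16) is included at this height; the cube at (12, -2.5) (footprint 26×28) is included at this height; the r=9.5 cylinder at (5, 12.5) gives a regular 12-gon of circumradius 9.5 (constant along its height); the cylinder at (12, 11.5) does not reach this height (z outside [5, 11]); After the difference (first − rest): starting from the 30×16 cube, the 26×28 cube at (12, -2.5) partially overlaps it — only the 288.00 mm² overlap (of its 728.00 mm²) is removed, clipping the outline; the r=9.5 cylinder at (5, 12.5) partially overlaps it — only the 144.21 mm² overlap (of its 270.75 mm²) is removed, clipping the outline — 1 connected region. The outline is a single polygon with 7 vertices. Extrusion per mm of travel: 0.4 × 0.15 / (π × 0.875²) = 0.024945. Accumulating E over each segment gives final E = 0.9082.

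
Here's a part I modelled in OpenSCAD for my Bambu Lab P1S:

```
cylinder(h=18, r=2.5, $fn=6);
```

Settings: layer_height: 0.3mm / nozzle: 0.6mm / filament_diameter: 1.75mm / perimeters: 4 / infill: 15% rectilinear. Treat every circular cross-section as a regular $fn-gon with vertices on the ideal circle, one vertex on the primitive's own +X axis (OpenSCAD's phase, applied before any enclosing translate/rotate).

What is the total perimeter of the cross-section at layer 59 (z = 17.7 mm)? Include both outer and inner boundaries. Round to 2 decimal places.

15.00 mm

At z = 17.7 mm: the cylinder: section is a regular 6-gon, circumradius r=2.5 (perimeter = 2·6·2.500·sin(180°/6) = 15.00 mm). Overall, the cross-section is a single solid region. Total boundary length (outer) = 15.00 mm.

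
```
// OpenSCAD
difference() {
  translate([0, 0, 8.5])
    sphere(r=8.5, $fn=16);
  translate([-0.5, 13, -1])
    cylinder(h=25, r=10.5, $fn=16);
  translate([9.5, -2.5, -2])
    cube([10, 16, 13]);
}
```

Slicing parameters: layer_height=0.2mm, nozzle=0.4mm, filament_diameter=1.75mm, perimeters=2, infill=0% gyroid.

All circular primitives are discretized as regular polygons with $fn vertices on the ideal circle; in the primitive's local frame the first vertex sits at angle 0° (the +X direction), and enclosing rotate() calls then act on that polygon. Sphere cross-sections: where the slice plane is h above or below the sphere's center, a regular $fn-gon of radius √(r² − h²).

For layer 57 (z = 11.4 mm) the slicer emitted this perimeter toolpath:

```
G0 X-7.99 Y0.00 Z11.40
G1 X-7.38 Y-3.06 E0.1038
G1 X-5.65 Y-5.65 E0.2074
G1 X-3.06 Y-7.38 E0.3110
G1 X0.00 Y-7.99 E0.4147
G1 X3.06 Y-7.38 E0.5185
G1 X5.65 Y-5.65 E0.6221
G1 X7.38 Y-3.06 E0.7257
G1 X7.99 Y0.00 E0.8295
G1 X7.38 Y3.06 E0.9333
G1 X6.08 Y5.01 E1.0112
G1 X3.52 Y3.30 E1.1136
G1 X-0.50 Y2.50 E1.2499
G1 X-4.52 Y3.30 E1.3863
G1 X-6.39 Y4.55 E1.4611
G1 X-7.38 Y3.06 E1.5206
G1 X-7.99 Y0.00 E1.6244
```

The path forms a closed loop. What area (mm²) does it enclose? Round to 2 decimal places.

Apply the shoelace formula to the sequence of (X, Y) vertices; enclosed area = 149.89 mm².

149.89 mm²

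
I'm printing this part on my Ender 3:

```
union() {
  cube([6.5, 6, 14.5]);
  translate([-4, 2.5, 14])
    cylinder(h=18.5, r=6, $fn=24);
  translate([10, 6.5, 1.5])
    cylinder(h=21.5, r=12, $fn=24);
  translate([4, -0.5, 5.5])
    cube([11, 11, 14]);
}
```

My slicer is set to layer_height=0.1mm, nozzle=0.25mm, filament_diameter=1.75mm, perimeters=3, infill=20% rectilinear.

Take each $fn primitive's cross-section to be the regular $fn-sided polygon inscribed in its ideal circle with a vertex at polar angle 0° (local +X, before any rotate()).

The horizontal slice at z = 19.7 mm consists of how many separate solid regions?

1

At z = 19.7 mm: the cube is not intersected at this z (z outside [0, 14.5]); the r=6 cylinder at (-4, 2.5) contributes a regular 24-gon of circumradius 6; the r=12 cylinder at (10, 6.5) contributes a regular 24-gon of circumradius 12; the cube at (4, -0.5) is absent (z outside [5.5, 19.5]); Taking the union: the regions partially overlap (shared area 21.87 mm²), so overlapping operands fuse into one piece — 1 connected region. The result has 1 disconnected region.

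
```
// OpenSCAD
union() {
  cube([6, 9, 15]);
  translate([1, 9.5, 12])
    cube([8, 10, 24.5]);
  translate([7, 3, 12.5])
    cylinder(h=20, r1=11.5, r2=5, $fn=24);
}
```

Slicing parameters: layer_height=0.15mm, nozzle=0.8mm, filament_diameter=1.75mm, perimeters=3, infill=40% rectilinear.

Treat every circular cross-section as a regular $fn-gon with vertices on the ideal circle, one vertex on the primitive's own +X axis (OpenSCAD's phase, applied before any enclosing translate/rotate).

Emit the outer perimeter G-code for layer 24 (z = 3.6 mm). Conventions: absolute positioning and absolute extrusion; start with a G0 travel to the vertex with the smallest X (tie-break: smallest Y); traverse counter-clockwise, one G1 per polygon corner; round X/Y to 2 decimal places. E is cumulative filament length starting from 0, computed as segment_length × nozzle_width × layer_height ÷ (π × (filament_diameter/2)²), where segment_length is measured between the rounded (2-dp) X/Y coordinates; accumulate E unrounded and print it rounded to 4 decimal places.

At z = 3.6 mm: the 6×9 cube contributes its full rectangle; the cube at (1, 9.5) is not intersected at this z (z outside [12, 36.5]); the cone at (7, 3) is not intersected at this z (z outside [12.5, 32.5]); Taking the union: only the 6×9 cube is present, so the union is just that shape — 1 connected region. The outline is a single polygon with 4 vertices. Extrusion per mm of travel: 0.8 × 0.15 / (π × 0.875²) = 0.049890. Accumulating E over each segment gives final E = 1.4967.

G0 X0.00 Y0.00 Z3.60
G1 X6.00 Y0.00 E0.2993
G1 X6.00 Y9.00 E0.7484
G1 X0.00 Y9.00 E1.0477
G1 X0.00 Y0.00 E1.4967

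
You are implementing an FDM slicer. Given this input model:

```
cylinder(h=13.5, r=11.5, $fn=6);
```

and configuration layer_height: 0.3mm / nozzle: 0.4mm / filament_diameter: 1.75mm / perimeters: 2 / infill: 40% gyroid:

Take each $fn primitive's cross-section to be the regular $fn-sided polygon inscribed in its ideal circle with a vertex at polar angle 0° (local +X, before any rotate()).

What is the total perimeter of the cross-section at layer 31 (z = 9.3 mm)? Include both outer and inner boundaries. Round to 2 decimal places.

69.00 mm

At z = 9.3 mm: the r=11.5 cylinder gives a regular 6-gon of circumradius 11.5 (constant along its height) (perimeter = 2·6·11.500·sin(180°/6) = 69.00 mm). Overall, the cross-section is a single solid region. Total boundary length (outer) = 69.00 mm.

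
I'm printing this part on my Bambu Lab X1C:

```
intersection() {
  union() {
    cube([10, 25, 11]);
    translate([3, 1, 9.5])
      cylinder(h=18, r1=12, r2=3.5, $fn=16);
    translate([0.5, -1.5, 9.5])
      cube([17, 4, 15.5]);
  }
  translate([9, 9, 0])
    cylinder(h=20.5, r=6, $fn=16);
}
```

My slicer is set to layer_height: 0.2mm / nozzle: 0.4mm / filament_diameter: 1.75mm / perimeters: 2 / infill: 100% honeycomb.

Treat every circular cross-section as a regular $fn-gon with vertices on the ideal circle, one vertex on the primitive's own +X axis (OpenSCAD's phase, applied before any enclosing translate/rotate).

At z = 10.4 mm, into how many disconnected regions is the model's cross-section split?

At z = 10.4 mm: the 10×25 cube contributes its full rectangle; the cone at (3, 1): at t=0.050 of its height the radius interpolates to r₁+(r₂−r₁)t = 11.575, giving a regular 16-gon of that circumradius; the 17×4 cube at (0.5, -1.5) contributes its full rectangle; Merging all regions: the regions partially overlap (shared area 173.89 mm²), so overlapping operands fuse into one piece — 1 connected region; the r=6 cylinder at (9, 9) gives a regular 16-gon of circumradius 6 (constant along its height); Taking the intersection: the r=6 cylinder at (9, 9) partially overlaps the result so far; clipping to the common part keeps 81.99 mm² — 1 connected region. The result has 1 disconnected region.

1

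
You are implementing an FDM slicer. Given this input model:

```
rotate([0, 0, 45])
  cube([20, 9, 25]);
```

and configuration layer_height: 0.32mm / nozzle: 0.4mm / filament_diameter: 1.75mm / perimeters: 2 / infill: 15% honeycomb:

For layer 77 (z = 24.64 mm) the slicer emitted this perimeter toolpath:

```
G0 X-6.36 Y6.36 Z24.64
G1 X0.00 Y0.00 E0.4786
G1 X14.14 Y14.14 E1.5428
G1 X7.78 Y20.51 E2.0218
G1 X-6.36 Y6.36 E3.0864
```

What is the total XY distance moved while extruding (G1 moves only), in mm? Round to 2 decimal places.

Sum the Euclidean lengths of each G1 segment: total = 58.00 mm.

58.00 mm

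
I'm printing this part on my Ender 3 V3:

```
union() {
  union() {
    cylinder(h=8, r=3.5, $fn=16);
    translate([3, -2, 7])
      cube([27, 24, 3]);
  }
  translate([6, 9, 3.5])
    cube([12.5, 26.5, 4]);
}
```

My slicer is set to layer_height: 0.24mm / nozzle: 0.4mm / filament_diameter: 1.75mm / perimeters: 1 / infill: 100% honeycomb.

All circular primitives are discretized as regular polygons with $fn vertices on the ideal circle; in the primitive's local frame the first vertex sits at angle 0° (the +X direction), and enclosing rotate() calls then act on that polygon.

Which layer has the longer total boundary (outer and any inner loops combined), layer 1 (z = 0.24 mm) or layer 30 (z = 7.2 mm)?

Layer 1 (z = 0.24): the r=3.5 cylinder contributes a regular 16-gon of circumradius 3.5 (perimeter = 2·16·3.500·sin(180°/16) = 21.85 mm); the cube at (3, -2) is absent (z outside [7, 10]); Taking the union: only the r=3.5 cylinder is present, so the union is just that shape — boundary = 21.85 mm; the cube at (6, 9) does not reach this height (z outside [3.5, 7.5]); Merging all regions: only that combined region is present, so the union is just that shape — boundary = 21.85 mm. So its perimeter = 21.85 mm. Layer 30 (z = 7.2): the cylinder: section is a regular 16-gon, circumradius r=3.5 (perimeter = 2·16·3.500·sin(180°/16) = 21.85 mm); the cube at (3, -2) (footprint 27×24) is included at this height (perimeter 102.00 mm); Taking the union: the regions partially overlap (shared area 1.06 mm²), so the edge portions inside another operand are dropped and the merged outline is re-measured after clipping — boundary = 116.90 mm; the cube at (6, 9) is present — its section is the full 12.5×26.5 rectangle (perimeter 78.00 mm); Taking the union: the regions partially overlap (shared area 162.50 mm²), so the edge portions inside another operand are dropped and the merged outline is re-measured after clipping — boundary = 143.90 mm. So its perimeter = 143.90 mm. Layer 30 is larger (143.90 vs 21.85 mm).

layer 30 (z = 7.2 mm)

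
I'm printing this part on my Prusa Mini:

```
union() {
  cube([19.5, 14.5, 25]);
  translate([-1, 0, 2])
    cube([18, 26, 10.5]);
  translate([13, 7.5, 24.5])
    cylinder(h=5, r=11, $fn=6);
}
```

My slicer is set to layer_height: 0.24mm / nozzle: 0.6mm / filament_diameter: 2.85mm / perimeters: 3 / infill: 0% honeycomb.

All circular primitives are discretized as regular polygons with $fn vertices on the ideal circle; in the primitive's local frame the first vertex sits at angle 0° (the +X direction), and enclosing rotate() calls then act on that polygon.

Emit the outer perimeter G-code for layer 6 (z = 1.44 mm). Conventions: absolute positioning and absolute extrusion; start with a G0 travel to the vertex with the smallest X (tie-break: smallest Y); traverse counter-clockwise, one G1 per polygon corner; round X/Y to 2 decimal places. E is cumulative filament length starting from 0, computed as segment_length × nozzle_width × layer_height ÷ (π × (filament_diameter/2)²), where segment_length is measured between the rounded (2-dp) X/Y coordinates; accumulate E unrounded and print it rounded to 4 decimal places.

At z = 1.44 mm: the cube is present — its section is the full 19.5×14.5 rectangle; the cube at (-1, 0) is not intersected at this z (z outside [2, 12.5]); the cylinder at (13, 7.5) is not intersected at this z (z outside [24.5, 29.5]); Combining (union): only the 19.5×14.5 cube is present, so the union is just that shape — 1 connected region. The outline is a single polygon with 4 vertices. Extrusion per mm of travel: 0.6 × 0.24 / (π × 1.425²) = 0.022573. Accumulating E over each segment gives final E = 1.5349.

G0 X0.00 Y0.00 Z1.44
G1 X19.50 Y0.00 E0.4402
G1 X19.50 Y14.50 E0.7675
G1 X0.00 Y14.50 E1.2076
G1 X0.00 Y0.00 E1.5349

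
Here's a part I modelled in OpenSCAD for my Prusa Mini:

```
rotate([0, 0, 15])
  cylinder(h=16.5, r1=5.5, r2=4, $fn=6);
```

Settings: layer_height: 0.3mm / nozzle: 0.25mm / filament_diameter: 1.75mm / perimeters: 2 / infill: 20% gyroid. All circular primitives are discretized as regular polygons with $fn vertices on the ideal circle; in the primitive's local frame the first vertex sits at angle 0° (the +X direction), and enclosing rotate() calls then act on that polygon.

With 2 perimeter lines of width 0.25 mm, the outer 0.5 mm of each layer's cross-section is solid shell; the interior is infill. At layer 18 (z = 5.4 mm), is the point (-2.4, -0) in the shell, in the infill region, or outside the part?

infill

At z = 5.4 mm: the cone (r1=5.5→r2=4) has section circumradius 5.009 here — a regular 6-gon; (whole slice rotated 15° about Z — lengths, areas and connectivity unchanged). Overall, the cross-section is a single solid region. Undo the 15° rotation: the query point maps to (-2.318, 0.621) in the un-rotated model frame. The nearest boundary edge runs (-2.50, 4.34)→(-5.01, 0.00); distance from the point to it = 2.02 mm. The point is inside the cross-section and 2.02 mm from the nearest boundary — more than the 0.5 mm shell width (2 × 0.25), so it's in the infill interior.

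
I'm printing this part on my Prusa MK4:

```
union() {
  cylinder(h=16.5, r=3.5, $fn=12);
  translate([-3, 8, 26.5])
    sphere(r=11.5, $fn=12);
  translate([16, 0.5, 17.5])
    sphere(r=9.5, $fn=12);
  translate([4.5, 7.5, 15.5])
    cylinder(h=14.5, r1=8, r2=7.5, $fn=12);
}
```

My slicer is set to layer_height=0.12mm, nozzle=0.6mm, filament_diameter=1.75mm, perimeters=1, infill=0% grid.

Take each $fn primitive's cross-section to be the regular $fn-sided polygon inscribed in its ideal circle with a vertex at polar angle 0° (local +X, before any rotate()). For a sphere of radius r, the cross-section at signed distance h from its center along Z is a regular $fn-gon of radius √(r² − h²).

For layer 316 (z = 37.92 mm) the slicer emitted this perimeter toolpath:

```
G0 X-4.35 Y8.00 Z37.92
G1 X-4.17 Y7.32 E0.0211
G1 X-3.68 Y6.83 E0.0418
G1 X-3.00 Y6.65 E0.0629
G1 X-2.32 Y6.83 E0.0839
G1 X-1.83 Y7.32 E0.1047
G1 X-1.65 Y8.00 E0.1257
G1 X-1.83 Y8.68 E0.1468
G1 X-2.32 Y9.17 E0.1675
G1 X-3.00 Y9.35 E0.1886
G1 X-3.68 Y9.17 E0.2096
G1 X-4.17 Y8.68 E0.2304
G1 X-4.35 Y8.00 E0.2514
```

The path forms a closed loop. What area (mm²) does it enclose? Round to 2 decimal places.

Apply the shoelace formula to the sequence of (X, Y) vertices; enclosed area = 5.49 mm².

5.49 mm²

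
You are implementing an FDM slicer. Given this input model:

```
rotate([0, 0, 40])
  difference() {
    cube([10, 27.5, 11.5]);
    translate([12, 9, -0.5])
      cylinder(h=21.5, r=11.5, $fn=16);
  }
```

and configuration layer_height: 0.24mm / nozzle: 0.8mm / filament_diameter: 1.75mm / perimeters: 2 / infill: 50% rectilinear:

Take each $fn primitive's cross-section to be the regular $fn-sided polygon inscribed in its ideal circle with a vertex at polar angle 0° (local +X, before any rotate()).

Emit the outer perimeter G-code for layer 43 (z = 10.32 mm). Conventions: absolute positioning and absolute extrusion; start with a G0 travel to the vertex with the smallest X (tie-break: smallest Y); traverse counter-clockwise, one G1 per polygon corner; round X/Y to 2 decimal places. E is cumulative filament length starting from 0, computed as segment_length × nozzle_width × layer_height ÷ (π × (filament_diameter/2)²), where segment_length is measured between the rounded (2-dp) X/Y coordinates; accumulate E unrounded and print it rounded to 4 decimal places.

At z = 10.32 mm: the cube (footprint 10×27.5) is included at this height; the r=11.5 cylinder at (12, 9) contributes a regular 16-gon of circumradius 11.5; Taking the first minus the rest: starting from the 10×27.5 cube, the r=11.5 cylinder at (12, 9) partially overlaps it — only the 150.79 mm² overlap (of its 404.88 mm²) is removed, clipping the outline — 1 connected region; (whole slice rotated 40° about Z — lengths, areas and connectivity unchanged). The outline is a single polygon with 11 vertices. Extrusion per mm of travel: 0.8 × 0.24 / (π × 0.875²) = 0.079824. Accumulating E over each segment gives final E = 6.1073.

G0 X-17.68 Y21.07 Z10.32
G1 X0.00 Y0.00 E2.1956
G1 X3.96 Y3.32 E2.6081
G1 X2.41 Y3.15 E2.7325
G1 X-1.90 Y4.41 E3.0910
G1 X-5.40 Y7.22 E3.4493
G1 X-7.56 Y11.15 E3.8072
G1 X-8.05 Y15.61 E4.1654
G1 X-6.79 Y19.92 E4.5238
G1 X-5.26 Y21.83 E4.7192
G1 X-10.02 Y27.49 E5.3095
G1 X-17.68 Y21.07 E6.1073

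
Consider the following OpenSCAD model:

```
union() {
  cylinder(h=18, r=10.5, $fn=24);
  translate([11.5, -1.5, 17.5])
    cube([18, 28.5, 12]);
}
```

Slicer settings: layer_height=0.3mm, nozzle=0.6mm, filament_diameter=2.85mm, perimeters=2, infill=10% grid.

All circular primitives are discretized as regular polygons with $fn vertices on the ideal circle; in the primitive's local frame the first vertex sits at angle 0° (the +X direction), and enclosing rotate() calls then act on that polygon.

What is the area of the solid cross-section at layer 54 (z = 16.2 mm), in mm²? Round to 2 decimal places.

342.42 mm²

At z = 16.2 mm: the cylinder: section is a regular 24-gon, circumradius r=10.5 (area = (24/2)·10.500²·sin(360°/24) = 342.42 mm²); the cube at (11.5, -1.5) does not reach this height (z outside [17.5, 29.5]); Merging all regions: only the r=10.5 cylinder is present, so the union is just that shape — area = 342.42 mm². Overall, the cross-section is a single solid region. Net area = 342.42 mm².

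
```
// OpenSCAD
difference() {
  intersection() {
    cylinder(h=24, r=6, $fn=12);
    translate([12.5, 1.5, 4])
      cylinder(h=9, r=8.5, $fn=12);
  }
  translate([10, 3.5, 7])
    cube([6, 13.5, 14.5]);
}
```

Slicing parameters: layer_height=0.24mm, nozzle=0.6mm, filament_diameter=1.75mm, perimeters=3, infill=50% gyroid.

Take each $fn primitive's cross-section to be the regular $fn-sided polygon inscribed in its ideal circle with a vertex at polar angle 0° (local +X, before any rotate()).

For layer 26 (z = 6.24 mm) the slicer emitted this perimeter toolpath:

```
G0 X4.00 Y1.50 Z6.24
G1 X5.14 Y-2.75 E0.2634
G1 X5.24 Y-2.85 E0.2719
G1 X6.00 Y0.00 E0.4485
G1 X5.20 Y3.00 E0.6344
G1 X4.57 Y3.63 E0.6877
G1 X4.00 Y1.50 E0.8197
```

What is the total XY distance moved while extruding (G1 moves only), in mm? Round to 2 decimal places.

13.69 mm

Sum the Euclidean lengths of each G1 segment: total = 13.69 mm.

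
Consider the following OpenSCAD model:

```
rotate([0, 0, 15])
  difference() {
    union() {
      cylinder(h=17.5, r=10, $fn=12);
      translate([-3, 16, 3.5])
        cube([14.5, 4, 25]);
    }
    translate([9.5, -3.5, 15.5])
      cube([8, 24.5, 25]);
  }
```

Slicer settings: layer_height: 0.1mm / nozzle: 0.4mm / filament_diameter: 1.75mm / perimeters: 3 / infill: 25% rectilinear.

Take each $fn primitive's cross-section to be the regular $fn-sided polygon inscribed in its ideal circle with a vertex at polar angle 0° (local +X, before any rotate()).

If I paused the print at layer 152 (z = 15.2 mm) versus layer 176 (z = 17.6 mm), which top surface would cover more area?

layer 152 (z = 15.2 mm)

Layer 152 (z = 15.2): the r=10 cylinder gives a regular 12-gon of circumradius 10 (constant along its height) (area = (12/2)·10.000²·sin(360°/12) = 300.00 mm²); the cube at (-3, 16) is present — its section is the full 14.5×4 rectangle (area 58.00 mm²); Merging all regions: the 2 present regions are separate (no shared area or edge), so areas and boundary lengths simply add and each stays a separate island — area = 358.00 mm²; the cube at (9.5, -3.5) is absent (z outside [15.5, 40.5]); After the difference (first − rest): none of the subtracted shapes is present at this height, so the result so far is unchanged — area = 358.00 mm²; (rotated 15° about Z; rotation is an isometry so areas/perimeters/island counts are preserved). So its area = 358.00 mm². Layer 176 (z = 17.6): the cylinder is absent (z outside [0, 17.5]); the 14.5×4 cube at (-3, 16) contributes its full rectangle (area 58.00 mm²); Merging all regions: only the 14.5×4 cube at (-3, 16) is present, so the union is just that shape — area = 58.00 mm²; the cube at (9.5, -3.5) (footprint 8×24.5) is included at this height (area 196.00 mm²); After the difference (first − rest): starting from the result so far (58.00 mm²), the 8×24.5 cube at (9.5, -3.5) partially overlaps it — only the 8.00 mm² overlap (of its 196.00 mm²) is removed, clipping the outline — area = 50.00 mm²; (rotated 15° about Z; rotation is an isometry so areas/perimeters/island counts are preserved). So its area = 50.00 mm². Layer 152 is larger (358.00 vs 50.00 mm²).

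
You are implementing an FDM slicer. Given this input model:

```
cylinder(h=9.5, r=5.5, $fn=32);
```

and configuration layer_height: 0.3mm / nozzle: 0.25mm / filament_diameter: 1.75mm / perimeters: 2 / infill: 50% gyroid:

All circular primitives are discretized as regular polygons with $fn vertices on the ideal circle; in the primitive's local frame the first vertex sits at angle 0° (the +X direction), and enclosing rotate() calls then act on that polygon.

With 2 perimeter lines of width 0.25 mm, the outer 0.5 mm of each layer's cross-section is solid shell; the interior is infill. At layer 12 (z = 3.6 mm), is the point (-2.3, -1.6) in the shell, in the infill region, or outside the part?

At z = 3.6 mm: the r=5.5 cylinder gives a regular 32-gon of circumradius 5.5 (constant along its height). Overall, the cross-section is a single solid region. The nearest boundary edge runs (-4.57, -3.06)→(-3.89, -3.89); distance from the point to it = 2.68 mm. The point is inside the cross-section and 2.68 mm from the nearest boundary — more than the 0.5 mm shell width (2 × 0.25), so it's in the infill interior.

infill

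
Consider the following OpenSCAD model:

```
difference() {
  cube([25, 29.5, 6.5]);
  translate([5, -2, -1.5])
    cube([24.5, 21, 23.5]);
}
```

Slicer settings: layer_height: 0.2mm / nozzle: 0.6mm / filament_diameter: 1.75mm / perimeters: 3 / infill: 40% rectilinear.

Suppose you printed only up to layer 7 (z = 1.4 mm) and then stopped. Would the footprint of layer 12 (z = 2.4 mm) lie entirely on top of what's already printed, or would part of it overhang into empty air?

entirely on top

Compare the two slices. At z = 1.4: the cube (footprint 25×29.5) is included at this height (area 737.50 mm²); the 24.5×21 cube at (5, -2) contributes its full rectangle (area 514.50 mm²); Subtracting the remaining from the first: starting from the 25×29.5 cube (737.50 mm²), the 24.5×21 cube at (5, -2) partially overlaps it — only the 380.00 mm² overlap (of its 514.50 mm²) is removed, clipping the outline — area = 357.50 mm². At z = 2.4: the 25×29.5 cube contributes its full rectangle (area 737.50 mm²); the cube at (5, -2) is present — its section is the full 24.5×21 rectangle (area 514.50 mm²); Subtracting the remaining from the first: starting from the 25×29.5 cube (737.50 mm²), the 24.5×21 cube at (5, -2) partially overlaps it — only the 380.00 mm² overlap (of its 514.50 mm²) is removed, clipping the outline — area = 357.50 mm². Checking containment: the cross-section at z = 2.4 is a subset of the cross-section at z = 1.4.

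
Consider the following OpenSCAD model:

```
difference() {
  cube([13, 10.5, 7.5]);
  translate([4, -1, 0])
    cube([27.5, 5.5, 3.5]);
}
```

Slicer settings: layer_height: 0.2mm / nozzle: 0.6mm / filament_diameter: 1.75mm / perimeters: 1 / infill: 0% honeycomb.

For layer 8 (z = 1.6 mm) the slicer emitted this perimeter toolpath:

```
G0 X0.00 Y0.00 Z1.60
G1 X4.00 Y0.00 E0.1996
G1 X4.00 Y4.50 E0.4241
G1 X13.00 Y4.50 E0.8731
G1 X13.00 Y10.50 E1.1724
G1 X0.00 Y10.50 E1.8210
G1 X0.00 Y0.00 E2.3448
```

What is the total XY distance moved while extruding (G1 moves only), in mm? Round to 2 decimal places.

Sum the Euclidean lengths of each G1 segment: total = 47.00 mm.

47.00 mm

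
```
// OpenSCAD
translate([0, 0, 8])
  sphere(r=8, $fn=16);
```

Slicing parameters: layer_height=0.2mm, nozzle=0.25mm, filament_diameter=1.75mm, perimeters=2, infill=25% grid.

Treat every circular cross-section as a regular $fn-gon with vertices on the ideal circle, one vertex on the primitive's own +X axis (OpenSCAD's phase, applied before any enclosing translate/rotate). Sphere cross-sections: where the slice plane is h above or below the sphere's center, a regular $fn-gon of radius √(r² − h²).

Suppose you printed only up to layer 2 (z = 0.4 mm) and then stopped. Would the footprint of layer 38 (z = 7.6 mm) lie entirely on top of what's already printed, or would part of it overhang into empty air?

part overhangs

Compare the two slices. At z = 0.4: the r=8 sphere contributes a regular 16-gon of circumradius √(8²−7.6²) = 2.498 (area = (16/2)·2.498²·sin(360°/16) = 19.10 mm²). At z = 7.6: the sphere: section is a regular 16-gon, circumradius = √(r²−h²) = √(8²−0.4²) = 7.990 (area = (16/2)·7.990²·sin(360°/16) = 195.44 mm²). Checking containment: at z = 7.6 the cross-section extends beyond the z = 0.4 cross-section by about 176.34 mm².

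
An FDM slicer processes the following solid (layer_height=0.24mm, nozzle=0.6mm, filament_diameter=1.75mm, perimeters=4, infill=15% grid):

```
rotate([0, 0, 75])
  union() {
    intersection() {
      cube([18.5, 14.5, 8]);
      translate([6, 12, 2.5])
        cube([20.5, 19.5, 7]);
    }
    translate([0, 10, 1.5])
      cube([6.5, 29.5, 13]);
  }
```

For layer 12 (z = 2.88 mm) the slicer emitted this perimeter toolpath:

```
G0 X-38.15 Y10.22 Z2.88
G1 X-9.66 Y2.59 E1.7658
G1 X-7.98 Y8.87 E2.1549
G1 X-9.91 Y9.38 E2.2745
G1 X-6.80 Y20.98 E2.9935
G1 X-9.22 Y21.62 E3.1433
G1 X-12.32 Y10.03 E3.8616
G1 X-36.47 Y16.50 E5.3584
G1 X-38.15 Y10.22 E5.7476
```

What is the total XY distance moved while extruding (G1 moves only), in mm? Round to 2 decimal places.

Sum the Euclidean lengths of each G1 segment: total = 96.00 mm.

96.00 mm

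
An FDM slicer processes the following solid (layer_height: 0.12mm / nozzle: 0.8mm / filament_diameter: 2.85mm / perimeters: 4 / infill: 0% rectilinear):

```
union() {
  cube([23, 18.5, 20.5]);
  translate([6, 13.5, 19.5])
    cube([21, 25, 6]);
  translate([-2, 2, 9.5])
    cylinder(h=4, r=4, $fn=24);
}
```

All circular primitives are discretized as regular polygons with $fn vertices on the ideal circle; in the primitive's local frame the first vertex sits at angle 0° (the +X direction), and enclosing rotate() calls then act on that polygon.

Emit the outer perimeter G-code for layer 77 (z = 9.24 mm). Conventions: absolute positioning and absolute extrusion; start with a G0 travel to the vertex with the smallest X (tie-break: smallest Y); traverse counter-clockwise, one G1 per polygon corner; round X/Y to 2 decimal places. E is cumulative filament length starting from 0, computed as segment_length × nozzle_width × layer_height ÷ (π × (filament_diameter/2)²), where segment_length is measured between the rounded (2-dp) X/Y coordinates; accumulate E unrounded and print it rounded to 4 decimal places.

G0 X0.00 Y0.00 Z9.24
G1 X23.00 Y0.00 E0.3461
G1 X23.00 Y18.50 E0.6245
G1 X0.00 Y18.50 E0.9706
G1 X0.00 Y0.00 E1.2490

At z = 9.24 mm: the cube (footprint 23×18.5) is included at this height; the cube at (6, 13.5) does not reach this height (z outside [19.5, 25.5]); the cylinder at (-2, 2) is not intersected at this z (z outside [9.5, 13.5]); Combining (union): only the 23×18.5 cube is present, so the union is just that shape — 1 connected region. The outline is a single polygon with 4 vertices. Extrusion per mm of travel: 0.8 × 0.12 / (π × 1.425²) = 0.015048. Accumulating E over each segment gives final E = 1.2490.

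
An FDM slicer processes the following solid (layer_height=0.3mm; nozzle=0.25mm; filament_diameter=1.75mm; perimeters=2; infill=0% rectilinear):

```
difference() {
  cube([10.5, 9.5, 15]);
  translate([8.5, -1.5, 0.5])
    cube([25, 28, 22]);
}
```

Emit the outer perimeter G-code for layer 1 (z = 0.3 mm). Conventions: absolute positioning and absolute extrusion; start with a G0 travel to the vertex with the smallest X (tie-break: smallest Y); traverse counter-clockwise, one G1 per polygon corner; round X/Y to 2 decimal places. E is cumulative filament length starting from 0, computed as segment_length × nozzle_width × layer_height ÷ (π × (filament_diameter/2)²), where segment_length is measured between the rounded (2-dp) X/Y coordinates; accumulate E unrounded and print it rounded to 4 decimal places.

G0 X0.00 Y0.00 Z0.30
G1 X10.50 Y0.00 E0.3274
G1 X10.50 Y9.50 E0.6236
G1 X0.00 Y9.50 E0.9510
G1 X0.00 Y0.00 E1.2473

At z = 0.3 mm: the cube is present — its section is the full 10.5×9.5 rectangle; the cube at (8.5, -1.5) is not intersected at this z (z outside [0.5, 22.5]); Subtracting the remaining from the first: none of the subtracted shapes is present at this height, so the 10.5×9.5 cube is unchanged — 1 connected region. The outline is a single polygon with 4 vertices. Extrusion per mm of travel: 0.25 × 0.3 / (π × 0.875²) = 0.031181. Accumulating E over each segment gives final E = 1.2473.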